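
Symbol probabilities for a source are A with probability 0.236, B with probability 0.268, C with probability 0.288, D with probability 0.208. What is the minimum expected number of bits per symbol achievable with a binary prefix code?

2 bits/symbol

Repeatedly combine the two least-probable nodes; the expected code length is the sum of the merged weights.
merge 26/125 + 59/250 → 111/250
merge 67/250 + 36/125 → 139/250
merge 111/250 + 139/250 → 1
L = 111/250 + 139/250 + 1 = 2 bits/symbol.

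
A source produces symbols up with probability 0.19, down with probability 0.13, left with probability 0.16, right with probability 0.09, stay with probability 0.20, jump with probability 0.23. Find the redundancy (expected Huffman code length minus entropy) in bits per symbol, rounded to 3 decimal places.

0.044 bits

Entropy H = −Σ p log₂ p ≈ 2.5256 bits.
Huffman merges: 9/100+13/100→11/50; 4/25+19/100→7/20; 1/5+11/50→21/50; 23/100+7/20→29/50; 21/50+29/50→1. L = 257/100 ≈ 2.5700.
L − H = 2.5700 − 2.5256 = 0.044 bits.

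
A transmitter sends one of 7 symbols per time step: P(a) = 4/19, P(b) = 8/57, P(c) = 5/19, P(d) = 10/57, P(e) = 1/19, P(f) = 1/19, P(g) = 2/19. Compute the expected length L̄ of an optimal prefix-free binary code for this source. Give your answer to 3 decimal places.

Repeatedly combine the two least-probable nodes; the expected code length is the sum of the merged weights.
merge 1/19 + 1/19 → 2/19
merge 2/19 + 2/19 → 4/19
merge 8/57 + 10/57 → 6/19
merge 4/19 + 4/19 → 8/19
merge 5/19 + 6/19 → 11/19
merge 8/19 + 11/19 → 1
L = 2/19 + 4/19 + 6/19 + 8/19 + 11/19 + 1 = 50/19 ≈ 2.632 bits/symbol.

2.632 bits/symbol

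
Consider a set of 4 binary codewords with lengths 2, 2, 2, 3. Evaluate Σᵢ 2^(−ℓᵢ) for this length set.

With common denominator 2^3 = 8: Σ 2^(−ℓᵢ) = 2/8 + 2/8 + 2/8 + 1/8 = 7/8 = 0.875.

0.875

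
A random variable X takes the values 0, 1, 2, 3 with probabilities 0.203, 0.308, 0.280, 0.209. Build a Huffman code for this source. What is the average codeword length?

Repeatedly combine the two least-probable nodes; the expected code length is the sum of the merged weights.
merge 203/1000 + 209/1000 → 103/250
merge 7/25 + 77/250 → 147/250
merge 103/250 + 147/250 → 1
L = 103/250 + 147/250 + 1 = 2 bits/symbol.

2 bits/symbol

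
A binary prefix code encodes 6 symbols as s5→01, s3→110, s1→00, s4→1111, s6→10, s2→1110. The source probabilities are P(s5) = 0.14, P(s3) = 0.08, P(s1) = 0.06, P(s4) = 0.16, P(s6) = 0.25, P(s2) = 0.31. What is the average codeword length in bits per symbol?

L̄ = Σ pᵢ·ℓᵢ = 0.14·2 + 0.08·3 + 0.06·2 + 0.16·4 + 0.25·2 + 0.31·4 = 3.02 bits/symbol.

3.02 bits/symbol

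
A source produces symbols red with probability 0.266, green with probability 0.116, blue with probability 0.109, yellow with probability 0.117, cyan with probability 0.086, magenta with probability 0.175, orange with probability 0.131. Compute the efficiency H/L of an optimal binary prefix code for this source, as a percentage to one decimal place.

99.0%

Entropy H = −Σ p log₂ p ≈ 2.7080 bits.
Huffman merges: 43/500+109/1000→39/200; 29/250+117/1000→233/1000; 131/1000+7/40→153/500; 39/200+233/1000→107/250; 133/500+153/500→143/250; 107/250+143/250→1. L = 1367/500 ≈ 2.7340.
Efficiency = H/L = 2.7080/2.7340 = 99.0%.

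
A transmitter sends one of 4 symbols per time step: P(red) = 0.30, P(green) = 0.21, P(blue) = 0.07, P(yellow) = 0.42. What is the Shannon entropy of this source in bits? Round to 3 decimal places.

1.788 bits

H = −Σ pᵢ log₂ pᵢ.
−0.30·log₂(0.30) = 0.5211
−0.21·log₂(0.21) = 0.4728
−0.07·log₂(0.07) = 0.2686
−0.42·log₂(0.42) = 0.5256
Sum ≈ 1.7881 → 1.788 bits.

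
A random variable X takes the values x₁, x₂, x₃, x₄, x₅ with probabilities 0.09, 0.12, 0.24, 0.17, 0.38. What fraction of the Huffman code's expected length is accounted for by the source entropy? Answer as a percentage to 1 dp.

Entropy H = −Σ p log₂ p ≈ 2.1389 bits.
Huffman merges: 9/100+3/25→21/100; 17/100+21/100→19/50; 6/25+19/50→31/50; 19/50+31/50→1. L = 221/100 ≈ 2.2100.
Efficiency = H/L = 2.1389/2.2100 = 96.8%.

96.8%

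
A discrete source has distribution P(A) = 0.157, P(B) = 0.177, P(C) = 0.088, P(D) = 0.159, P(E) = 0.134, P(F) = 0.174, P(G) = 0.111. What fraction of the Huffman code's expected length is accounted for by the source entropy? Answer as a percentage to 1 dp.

98.2%

Entropy H = −Σ p log₂ p ≈ 2.7715 bits.
Huffman merges: 11/125+111/1000→199/1000; 67/500+157/1000→291/1000; 159/1000+87/500→333/1000; 177/1000+199/1000→47/125; 291/1000+333/1000→78/125; 47/125+78/125→1. L = 2823/1000 ≈ 2.8230.
Efficiency = H/L = 2.7715/2.8230 = 98.2%.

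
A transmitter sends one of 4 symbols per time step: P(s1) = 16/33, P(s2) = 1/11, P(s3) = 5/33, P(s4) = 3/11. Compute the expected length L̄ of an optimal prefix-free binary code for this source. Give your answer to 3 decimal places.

1.758 bits/symbol

Repeatedly combine the two least-probable nodes; the expected code length is the sum of the merged weights.
merge 1/11 + 5/33 → 8/33
merge 8/33 + 3/11 → 17/33
merge 16/33 + 17/33 → 1
L = 8/33 + 17/33 + 1 = 58/33 ≈ 1.758 bits/symbol.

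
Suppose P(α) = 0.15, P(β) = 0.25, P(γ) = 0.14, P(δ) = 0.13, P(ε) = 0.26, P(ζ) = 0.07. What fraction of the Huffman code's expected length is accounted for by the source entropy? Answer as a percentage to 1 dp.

99.0%

Entropy H = −Σ p log₂ p ≈ 2.4641 bits.
Huffman merges: 7/100+13/100→1/5; 7/50+3/20→29/100; 1/5+1/4→9/20; 13/50+29/100→11/20; 9/20+11/20→1. L = 249/100 ≈ 2.4900.
Efficiency = H/L = 2.4641/2.4900 = 99.0%.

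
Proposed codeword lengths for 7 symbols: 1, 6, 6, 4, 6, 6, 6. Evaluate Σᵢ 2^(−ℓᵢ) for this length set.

With common denominator 2^6 = 64: Σ 2^(−ℓᵢ) = 32/64 + 1/64 + 1/64 + 4/64 + 1/64 + 1/64 + 1/64 = 41/64 = 0.640625.

0.640625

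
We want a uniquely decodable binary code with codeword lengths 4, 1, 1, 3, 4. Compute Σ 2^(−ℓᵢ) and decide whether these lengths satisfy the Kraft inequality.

With common denominator 2^4 = 16: Σ 2^(−ℓᵢ) = 1/16 + 8/16 + 8/16 + 2/16 + 1/16 = 20/16 = 1.25.
Kraft's inequality requires Σ ≤ 1; here Σ = 1.25 > 1, so no such prefix code exists.

1.25; no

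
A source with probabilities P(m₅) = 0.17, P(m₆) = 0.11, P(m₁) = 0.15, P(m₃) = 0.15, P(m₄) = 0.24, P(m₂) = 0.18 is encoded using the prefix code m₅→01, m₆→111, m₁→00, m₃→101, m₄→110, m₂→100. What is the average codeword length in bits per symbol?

2.68 bits/symbol

L̄ = Σ pᵢ·ℓᵢ = 0.17·2 + 0.11·3 + 0.15·2 + 0.15·3 + 0.24·3 + 0.18·3 = 2.68 bits/symbol.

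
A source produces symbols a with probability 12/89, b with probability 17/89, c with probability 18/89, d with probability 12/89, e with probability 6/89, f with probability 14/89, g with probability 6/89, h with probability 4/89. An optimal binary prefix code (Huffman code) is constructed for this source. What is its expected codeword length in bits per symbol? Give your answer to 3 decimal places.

2.899 bits/symbol

Repeatedly combine the two least-probable nodes; the expected code length is the sum of the merged weights.
merge 4/89 + 6/89 → 10/89
merge 6/89 + 10/89 → 16/89
merge 12/89 + 12/89 → 24/89
merge 14/89 + 16/89 → 30/89
merge 17/89 + 18/89 → 35/89
merge 24/89 + 30/89 → 54/89
merge 35/89 + 54/89 → 1
L = 10/89 + 16/89 + 24/89 + 30/89 + 35/89 + 54/89 + 1 = 258/89 ≈ 2.899 bits/symbol.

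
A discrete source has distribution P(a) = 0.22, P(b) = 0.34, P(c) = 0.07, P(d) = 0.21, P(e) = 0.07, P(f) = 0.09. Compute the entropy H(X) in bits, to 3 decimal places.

H = −Σ pᵢ log₂ pᵢ.
−0.22·log₂(0.22) = 0.4806
−0.34·log₂(0.34) = 0.5292
−0.07·log₂(0.07) = 0.2686
−0.21·log₂(0.21) = 0.4728
−0.07·log₂(0.07) = 0.2686
−0.09·log₂(0.09) = 0.3127
Sum ≈ 2.3323 → 2.332 bits.

2.332 bits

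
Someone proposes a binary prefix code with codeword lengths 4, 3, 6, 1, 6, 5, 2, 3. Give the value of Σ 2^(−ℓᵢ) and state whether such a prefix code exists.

With common denominator 2^6 = 64: Σ 2^(−ℓᵢ) = 4/64 + 8/64 + 1/64 + 32/64 + 1/64 + 2/64 + 16/64 + 8/64 = 72/64 = 1.125.
Kraft's inequality requires Σ ≤ 1; here Σ = 1.125 > 1, so no such prefix code exists.

1.125; no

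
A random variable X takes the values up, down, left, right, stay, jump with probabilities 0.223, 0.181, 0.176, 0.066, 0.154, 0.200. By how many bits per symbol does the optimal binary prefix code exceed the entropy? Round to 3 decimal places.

0.068 bits

Entropy H = −Σ p log₂ p ≈ 2.5091 bits.
Huffman merges: 33/500+77/500→11/50; 22/125+181/1000→357/1000; 1/5+11/50→21/50; 223/1000+357/1000→29/50; 21/50+29/50→1. L = 2577/1000 ≈ 2.5770.
L − H = 2.5770 − 2.5091 = 0.068 bits.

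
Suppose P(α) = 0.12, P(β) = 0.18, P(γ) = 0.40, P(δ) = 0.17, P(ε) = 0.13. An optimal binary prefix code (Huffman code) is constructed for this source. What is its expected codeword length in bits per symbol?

Repeatedly combine the two least-probable nodes; the expected code length is the sum of the merged weights.
merge 3/25 + 13/100 → 1/4
merge 17/100 + 9/50 → 7/20
merge 1/4 + 7/20 → 3/5
merge 2/5 + 3/5 → 1
L = 1/4 + 7/20 + 3/5 + 1 = 11/5 = 2.2 bits/symbol.

2.2 bits/symbol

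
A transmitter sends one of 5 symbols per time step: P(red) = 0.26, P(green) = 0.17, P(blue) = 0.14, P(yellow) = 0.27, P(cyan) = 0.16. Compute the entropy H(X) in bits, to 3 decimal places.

H = −Σ pᵢ log₂ pᵢ.
−0.26·log₂(0.26) = 0.5053
−0.17·log₂(0.17) = 0.4346
−0.14·log₂(0.14) = 0.3971
−0.27·log₂(0.27) = 0.5100
−0.16·log₂(0.16) = 0.4230
Sum ≈ 2.2700 → 2.270 bits.

2.270 bits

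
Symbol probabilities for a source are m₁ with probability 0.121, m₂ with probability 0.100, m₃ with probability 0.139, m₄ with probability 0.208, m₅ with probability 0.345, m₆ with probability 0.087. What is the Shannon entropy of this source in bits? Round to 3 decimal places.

2.404 bits

H = −Σ pᵢ log₂ pᵢ.
−0.121·log₂(0.121) = 0.3687
−0.100·log₂(0.100) = 0.3322
−0.139·log₂(0.139) = 0.3957
−0.208·log₂(0.208) = 0.4712
−0.345·log₂(0.345) = 0.5297
−0.087·log₂(0.087) = 0.3065
Sum ≈ 2.4039 → 2.404 bits.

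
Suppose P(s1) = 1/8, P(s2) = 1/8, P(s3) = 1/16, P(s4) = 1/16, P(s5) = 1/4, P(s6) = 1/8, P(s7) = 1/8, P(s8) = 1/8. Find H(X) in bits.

2.875 bits

Each probability is a power of 1/2, so log₂(1/p) is an integer.
H = Σ p·log₂(1/p) = 1/8·3 + 1/8·3 + 1/16·4 + 1/16·4 + 1/4·2 + 1/8·3 + 1/8·3 + 1/8·3 = 2.875 bits.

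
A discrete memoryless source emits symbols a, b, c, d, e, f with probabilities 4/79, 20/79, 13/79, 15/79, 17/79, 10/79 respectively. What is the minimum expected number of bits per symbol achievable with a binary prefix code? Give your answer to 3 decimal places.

2.519 bits/symbol

Repeatedly combine the two least-probable nodes; the expected code length is the sum of the merged weights.
merge 4/79 + 10/79 → 14/79
merge 13/79 + 14/79 → 27/79
merge 15/79 + 17/79 → 32/79
merge 20/79 + 27/79 → 47/79
merge 32/79 + 47/79 → 1
L = 14/79 + 27/79 + 32/79 + 47/79 + 1 = 199/79 ≈ 2.519 bits/symbol.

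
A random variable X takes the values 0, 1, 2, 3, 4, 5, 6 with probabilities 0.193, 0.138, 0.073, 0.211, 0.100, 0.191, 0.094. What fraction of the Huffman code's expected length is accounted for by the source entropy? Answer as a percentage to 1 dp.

98.1%

Entropy H = −Σ p log₂ p ≈ 2.7106 bits.
Huffman merges: 73/1000+47/500→167/1000; 1/10+69/500→119/500; 167/1000+191/1000→179/500; 193/1000+211/1000→101/250; 119/500+179/500→149/250; 101/250+149/250→1. L = 2763/1000 ≈ 2.7630.
Efficiency = H/L = 2.7106/2.7630 = 98.1%.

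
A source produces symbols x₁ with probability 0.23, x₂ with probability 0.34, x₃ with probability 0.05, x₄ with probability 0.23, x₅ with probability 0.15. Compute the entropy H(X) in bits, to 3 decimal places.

H = −Σ pᵢ log₂ pᵢ.
−0.23·log₂(0.23) = 0.4877
−0.34·log₂(0.34) = 0.5292
−0.05·log₂(0.05) = 0.2161
−0.23·log₂(0.23) = 0.4877
−0.15·log₂(0.15) = 0.4105
Sum ≈ 2.1312 → 2.131 bits.

2.131 bits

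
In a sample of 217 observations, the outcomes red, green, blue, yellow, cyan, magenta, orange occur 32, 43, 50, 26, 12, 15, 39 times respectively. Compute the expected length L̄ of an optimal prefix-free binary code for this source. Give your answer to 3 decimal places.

2.696 bits/symbol

Probabilities are the counts divided by 217.
Repeatedly combine the two least-probable nodes; the expected code length is the sum of the merged weights.
merge 12/217 + 15/217 → 27/217
merge 26/217 + 27/217 → 53/217
merge 32/217 + 39/217 → 71/217
merge 43/217 + 50/217 → 3/7
merge 53/217 + 71/217 → 4/7
merge 3/7 + 4/7 → 1
L = 27/217 + 53/217 + 71/217 + 3/7 + 4/7 + 1 = 585/217 ≈ 2.696 bits/symbol.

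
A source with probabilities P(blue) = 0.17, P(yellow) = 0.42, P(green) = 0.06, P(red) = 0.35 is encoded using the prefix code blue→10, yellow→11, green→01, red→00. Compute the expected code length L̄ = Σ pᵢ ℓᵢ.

2 bits/symbol

L̄ = Σ pᵢ·ℓᵢ = 0.17·2 + 0.42·2 + 0.06·2 + 0.35·2 = 2 bits/symbol.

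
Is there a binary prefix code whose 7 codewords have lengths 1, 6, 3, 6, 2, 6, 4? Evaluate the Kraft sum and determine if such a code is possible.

With common denominator 2^6 = 64: Σ 2^(−ℓᵢ) = 32/64 + 1/64 + 8/64 + 1/64 + 16/64 + 1/64 + 4/64 = 63/64 = 0.984375.
Kraft's inequality requires Σ ≤ 1; here Σ = 0.984375 ≤ 1, so such a prefix code exists.

0.984375; yes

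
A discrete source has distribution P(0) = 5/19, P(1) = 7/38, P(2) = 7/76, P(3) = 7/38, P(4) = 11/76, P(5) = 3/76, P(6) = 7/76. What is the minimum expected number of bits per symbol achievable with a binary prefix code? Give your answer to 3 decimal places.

2.684 bits/symbol

Repeatedly combine the two least-probable nodes; the expected code length is the sum of the merged weights.
merge 3/76 + 7/76 → 5/38
merge 7/76 + 5/38 → 17/76
merge 11/76 + 7/38 → 25/76
merge 7/38 + 17/76 → 31/76
merge 5/19 + 25/76 → 45/76
merge 31/76 + 45/76 → 1
L = 5/38 + 17/76 + 25/76 + 31/76 + 45/76 + 1 = 51/19 ≈ 2.684 bits/symbol.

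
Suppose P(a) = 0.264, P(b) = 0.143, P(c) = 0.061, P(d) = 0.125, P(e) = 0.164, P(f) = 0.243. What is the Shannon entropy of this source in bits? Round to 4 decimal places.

2.4533 bits

H = −Σ pᵢ log₂ pᵢ.
−0.264·log₂(0.264) = 0.5072
−0.143·log₂(0.143) = 0.4012
−0.061·log₂(0.061) = 0.2461
−0.125·log₂(0.125) = 0.3750
−0.164·log₂(0.164) = 0.4278
−0.243·log₂(0.243) = 0.4960
Sum ≈ 2.4533 → 2.4533 bits.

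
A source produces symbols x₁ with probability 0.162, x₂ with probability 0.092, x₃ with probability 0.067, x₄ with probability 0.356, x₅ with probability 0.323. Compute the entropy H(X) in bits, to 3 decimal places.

H = −Σ pᵢ log₂ pᵢ.
−0.162·log₂(0.162) = 0.4254
−0.092·log₂(0.092) = 0.3167
−0.067·log₂(0.067) = 0.2613
−0.356·log₂(0.356) = 0.5305
−0.323·log₂(0.323) = 0.5266
Sum ≈ 2.0604 → 2.060 bits.

2.060 bits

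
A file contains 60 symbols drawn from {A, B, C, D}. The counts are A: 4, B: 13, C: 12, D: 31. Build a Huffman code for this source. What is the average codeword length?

Probabilities are the counts divided by 60.
Repeatedly combine the two least-probable nodes; the expected code length is the sum of the merged weights.
merge 1/15 + 1/5 → 4/15
merge 13/60 + 4/15 → 29/60
merge 29/60 + 31/60 → 1
L = 4/15 + 29/60 + 1 = 7/4 = 1.75 bits/symbol.

1.75 bits/symbol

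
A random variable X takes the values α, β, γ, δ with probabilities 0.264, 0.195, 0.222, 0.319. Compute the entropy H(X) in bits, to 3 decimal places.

H = −Σ pᵢ log₂ pᵢ.
−0.264·log₂(0.264) = 0.5072
−0.195·log₂(0.195) = 0.4599
−0.222·log₂(0.222) = 0.4820
−0.319·log₂(0.319) = 0.5258
Sum ≈ 1.9750 → 1.975 bits.

1.975 bits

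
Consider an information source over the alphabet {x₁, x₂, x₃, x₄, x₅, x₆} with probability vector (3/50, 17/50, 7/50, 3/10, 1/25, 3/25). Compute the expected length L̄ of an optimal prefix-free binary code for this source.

2.32 bits/symbol

Repeatedly combine the two least-probable nodes; the expected code length is the sum of the merged weights.
merge 1/25 + 3/50 → 1/10
merge 1/10 + 3/25 → 11/50
merge 7/50 + 11/50 → 9/25
merge 3/10 + 17/50 → 16/25
merge 9/25 + 16/25 → 1
L = 1/10 + 11/50 + 9/25 + 16/25 + 1 = 58/25 = 2.32 bits/symbol.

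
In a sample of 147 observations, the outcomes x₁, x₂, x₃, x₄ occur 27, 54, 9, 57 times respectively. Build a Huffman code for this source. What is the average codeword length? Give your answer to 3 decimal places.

Probabilities are the counts divided by 147.
Repeatedly combine the two least-probable nodes; the expected code length is the sum of the merged weights.
merge 3/49 + 9/49 → 12/49
merge 12/49 + 18/49 → 30/49
merge 19/49 + 30/49 → 1
L = 12/49 + 30/49 + 1 = 13/7 ≈ 1.857 bits/symbol.

1.857 bits/symbol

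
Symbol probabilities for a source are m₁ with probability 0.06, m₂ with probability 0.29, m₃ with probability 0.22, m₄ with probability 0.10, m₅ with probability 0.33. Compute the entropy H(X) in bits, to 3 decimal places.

H = −Σ pᵢ log₂ pᵢ.
−0.06·log₂(0.06) = 0.2435
−0.29·log₂(0.29) = 0.5179
−0.22·log₂(0.22) = 0.4806
−0.10·log₂(0.10) = 0.3322
−0.33·log₂(0.33) = 0.5278
Sum ≈ 2.1020 → 2.102 bits.

2.102 bits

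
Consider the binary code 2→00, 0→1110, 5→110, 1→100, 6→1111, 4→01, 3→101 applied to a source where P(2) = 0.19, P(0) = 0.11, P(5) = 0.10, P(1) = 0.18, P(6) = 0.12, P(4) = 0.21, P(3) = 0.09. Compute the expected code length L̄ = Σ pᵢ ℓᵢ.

2.83 bits/symbol

L̄ = Σ pᵢ·ℓᵢ = 0.19·2 + 0.11·4 + 0.10·3 + 0.18·3 + 0.12·4 + 0.21·2 + 0.09·3 = 2.83 bits/symbol.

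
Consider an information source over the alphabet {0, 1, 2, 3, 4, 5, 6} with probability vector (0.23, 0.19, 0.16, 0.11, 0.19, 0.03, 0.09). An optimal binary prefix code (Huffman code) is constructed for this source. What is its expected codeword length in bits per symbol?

Repeatedly combine the two least-probable nodes; the expected code length is the sum of the merged weights.
merge 3/100 + 9/100 → 3/25
merge 11/100 + 3/25 → 23/100
merge 4/25 + 19/100 → 7/20
merge 19/100 + 23/100 → 21/50
merge 23/100 + 7/20 → 29/50
merge 21/50 + 29/50 → 1
L = 3/25 + 23/100 + 7/20 + 21/50 + 29/50 + 1 = 27/10 = 2.7 bits/symbol.

2.7 bits/symbol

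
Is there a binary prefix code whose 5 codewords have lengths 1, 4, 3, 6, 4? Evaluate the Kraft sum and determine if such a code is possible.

0.765625; yes

With common denominator 2^6 = 64: Σ 2^(−ℓᵢ) = 32/64 + 4/64 + 8/64 + 1/64 + 4/64 = 49/64 = 0.765625.
Kraft's inequality requires Σ ≤ 1; here Σ = 0.765625 ≤ 1, so such a prefix code exists.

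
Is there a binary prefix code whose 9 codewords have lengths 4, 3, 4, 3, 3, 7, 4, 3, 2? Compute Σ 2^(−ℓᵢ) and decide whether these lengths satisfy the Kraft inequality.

0.9453125; yes

With common denominator 2^7 = 128: Σ 2^(−ℓᵢ) = 8/128 + 16/128 + 8/128 + 16/128 + 16/128 + 1/128 + 8/128 + 16/128 + 32/128 = 121/128 = 0.9453125.
Kraft's inequality requires Σ ≤ 1; here Σ = 0.9453125 ≤ 1, so such a prefix code exists.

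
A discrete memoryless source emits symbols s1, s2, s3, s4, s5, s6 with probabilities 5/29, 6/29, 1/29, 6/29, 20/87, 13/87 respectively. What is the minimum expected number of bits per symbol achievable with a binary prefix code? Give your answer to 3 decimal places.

Repeatedly combine the two least-probable nodes; the expected code length is the sum of the merged weights.
merge 1/29 + 13/87 → 16/87
merge 5/29 + 16/87 → 31/87
merge 6/29 + 6/29 → 12/29
merge 20/87 + 31/87 → 17/29
merge 12/29 + 17/29 → 1
L = 16/87 + 31/87 + 12/29 + 17/29 + 1 = 221/87 ≈ 2.540 bits/symbol.

2.540 bits/symbol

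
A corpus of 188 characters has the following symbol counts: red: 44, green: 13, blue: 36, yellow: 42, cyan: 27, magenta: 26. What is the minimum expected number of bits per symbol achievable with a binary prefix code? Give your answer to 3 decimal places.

2.543 bits/symbol

Probabilities are the counts divided by 188.
Repeatedly combine the two least-probable nodes; the expected code length is the sum of the merged weights.
merge 13/188 + 13/94 → 39/188
merge 27/188 + 9/47 → 63/188
merge 39/188 + 21/94 → 81/188
merge 11/47 + 63/188 → 107/188
merge 81/188 + 107/188 → 1
L = 39/188 + 63/188 + 81/188 + 107/188 + 1 = 239/94 ≈ 2.543 bits/symbol.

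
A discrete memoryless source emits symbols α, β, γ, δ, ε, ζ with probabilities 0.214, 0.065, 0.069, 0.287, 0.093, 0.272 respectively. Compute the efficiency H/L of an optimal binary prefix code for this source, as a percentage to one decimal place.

Entropy H = −Σ p log₂ p ≈ 2.3449 bits.
Huffman merges: 13/200+69/1000→67/500; 93/1000+67/500→227/1000; 107/500+227/1000→441/1000; 34/125+287/1000→559/1000; 441/1000+559/1000→1. L = 2361/1000 ≈ 2.3610.
Efficiency = H/L = 2.3449/2.3610 = 99.3%.

99.3%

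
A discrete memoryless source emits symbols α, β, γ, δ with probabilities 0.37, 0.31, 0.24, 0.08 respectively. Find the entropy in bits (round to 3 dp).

1.840 bits

H = −Σ pᵢ log₂ pᵢ.
−0.37·log₂(0.37) = 0.5307
−0.31·log₂(0.31) = 0.5238
−0.24·log₂(0.24) = 0.4941
−0.08·log₂(0.08) = 0.2915
Sum ≈ 1.8402 → 1.840 bits.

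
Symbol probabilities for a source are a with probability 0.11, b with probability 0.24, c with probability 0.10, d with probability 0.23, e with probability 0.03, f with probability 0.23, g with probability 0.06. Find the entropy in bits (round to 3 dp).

2.547 bits

H = −Σ pᵢ log₂ pᵢ.
−0.11·log₂(0.11) = 0.3503
−0.24·log₂(0.24) = 0.4941
−0.10·log₂(0.10) = 0.3322
−0.23·log₂(0.23) = 0.4877
−0.03·log₂(0.03) = 0.1518
−0.23·log₂(0.23) = 0.4877
−0.06·log₂(0.06) = 0.2435
Sum ≈ 2.5472 → 2.547 bits.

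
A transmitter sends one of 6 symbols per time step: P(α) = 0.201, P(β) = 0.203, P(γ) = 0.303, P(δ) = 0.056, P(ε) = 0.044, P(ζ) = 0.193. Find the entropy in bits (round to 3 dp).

H = −Σ pᵢ log₂ pᵢ.
−0.201·log₂(0.201) = 0.4653
−0.203·log₂(0.203) = 0.4670
−0.303·log₂(0.303) = 0.5220
−0.056·log₂(0.056) = 0.2329
−0.044·log₂(0.044) = 0.1983
−0.193·log₂(0.193) = 0.4581
Sum ≈ 2.3434 → 2.343 bits.

2.343 bits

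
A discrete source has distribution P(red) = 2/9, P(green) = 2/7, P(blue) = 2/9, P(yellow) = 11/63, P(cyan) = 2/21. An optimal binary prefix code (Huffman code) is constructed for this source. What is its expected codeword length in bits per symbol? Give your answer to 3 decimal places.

Repeatedly combine the two least-probable nodes; the expected code length is the sum of the merged weights.
merge 2/21 + 11/63 → 17/63
merge 2/9 + 2/9 → 4/9
merge 17/63 + 2/7 → 5/9
merge 4/9 + 5/9 → 1
L = 17/63 + 4/9 + 5/9 + 1 = 143/63 ≈ 2.270 bits/symbol.

2.270 bits/symbol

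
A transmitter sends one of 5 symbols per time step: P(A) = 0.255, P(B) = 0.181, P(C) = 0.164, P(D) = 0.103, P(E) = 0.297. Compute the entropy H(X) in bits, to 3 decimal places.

H = −Σ pᵢ log₂ pᵢ.
−0.255·log₂(0.255) = 0.5027
−0.181·log₂(0.181) = 0.4463
−0.164·log₂(0.164) = 0.4278
−0.103·log₂(0.103) = 0.3378
−0.297·log₂(0.297) = 0.5202
Sum ≈ 2.2348 → 2.235 bits.

2.235 bits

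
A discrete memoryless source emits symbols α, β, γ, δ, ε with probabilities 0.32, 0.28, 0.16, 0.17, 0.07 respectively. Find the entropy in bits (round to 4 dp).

H = −Σ pᵢ log₂ pᵢ.
−0.32·log₂(0.32) = 0.5260
−0.28·log₂(0.28) = 0.5142
−0.16·log₂(0.16) = 0.4230
−0.17·log₂(0.17) = 0.4346
−0.07·log₂(0.07) = 0.2686
Sum ≈ 2.1664 → 2.1664 bits.

2.1664 bits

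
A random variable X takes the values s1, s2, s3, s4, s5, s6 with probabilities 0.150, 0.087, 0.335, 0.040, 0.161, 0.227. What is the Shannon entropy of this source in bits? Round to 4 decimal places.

H = −Σ pᵢ log₂ pᵢ.
−0.150·log₂(0.150) = 0.4105
−0.087·log₂(0.087) = 0.3065
−0.335·log₂(0.335) = 0.5286
−0.040·log₂(0.040) = 0.1858
−0.161·log₂(0.161) = 0.4242
−0.227·log₂(0.227) = 0.4856
Sum ≈ 2.3412 → 2.3412 bits.

2.3412 bits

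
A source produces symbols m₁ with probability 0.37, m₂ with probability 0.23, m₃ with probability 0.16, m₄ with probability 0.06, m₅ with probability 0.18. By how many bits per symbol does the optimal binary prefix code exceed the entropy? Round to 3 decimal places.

0.090 bits

Entropy H = −Σ p log₂ p ≈ 2.1303 bits.
Huffman merges: 3/50+4/25→11/50; 9/50+11/50→2/5; 23/100+37/100→3/5; 2/5+3/5→1. L = 111/50 ≈ 2.2200.
L − H = 2.2200 − 2.1303 = 0.090 bits.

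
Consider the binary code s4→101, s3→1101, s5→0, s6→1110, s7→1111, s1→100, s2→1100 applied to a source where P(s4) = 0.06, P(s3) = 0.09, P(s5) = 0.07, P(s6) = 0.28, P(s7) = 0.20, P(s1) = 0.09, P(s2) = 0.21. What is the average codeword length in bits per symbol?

3.64 bits/symbol

L̄ = Σ pᵢ·ℓᵢ = 0.06·3 + 0.09·4 + 0.07·1 + 0.28·4 + 0.20·4 + 0.09·3 + 0.21·4 = 3.64 bits/symbol.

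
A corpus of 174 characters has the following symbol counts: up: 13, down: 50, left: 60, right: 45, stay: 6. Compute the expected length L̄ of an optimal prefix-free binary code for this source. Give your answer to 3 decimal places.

Probabilities are the counts divided by 174.
Repeatedly combine the two least-probable nodes; the expected code length is the sum of the merged weights.
merge 1/29 + 13/174 → 19/174
merge 19/174 + 15/58 → 32/87
merge 25/87 + 10/29 → 55/87
merge 32/87 + 55/87 → 1
L = 19/174 + 32/87 + 55/87 + 1 = 367/174 ≈ 2.109 bits/symbol.

2.109 bits/symbol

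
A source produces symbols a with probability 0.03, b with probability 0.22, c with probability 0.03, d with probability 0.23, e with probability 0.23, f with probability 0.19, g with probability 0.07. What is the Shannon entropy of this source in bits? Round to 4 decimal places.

H = −Σ pᵢ log₂ pᵢ.
−0.03·log₂(0.03) = 0.1518
−0.22·log₂(0.22) = 0.4806
−0.03·log₂(0.03) = 0.1518
−0.23·log₂(0.23) = 0.4877
−0.23·log₂(0.23) = 0.4877
−0.19·log₂(0.19) = 0.4552
−0.07·log₂(0.07) = 0.2686
Sum ≈ 2.4832 → 2.4832 bits.

2.4832 bits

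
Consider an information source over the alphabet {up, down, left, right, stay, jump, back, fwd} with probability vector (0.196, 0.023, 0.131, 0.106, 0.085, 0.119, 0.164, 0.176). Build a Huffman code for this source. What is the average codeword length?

2.912 bits/symbol

Repeatedly combine the two least-probable nodes; the expected code length is the sum of the merged weights.
merge 23/1000 + 17/200 → 27/250
merge 53/500 + 27/250 → 107/500
merge 119/1000 + 131/1000 → 1/4
merge 41/250 + 22/125 → 17/50
merge 49/250 + 107/500 → 41/100
merge 1/4 + 17/50 → 59/100
merge 41/100 + 59/100 → 1
L = 27/250 + 107/500 + 1/4 + 17/50 + 41/100 + 59/100 + 1 = 364/125 = 2.912 bits/symbol.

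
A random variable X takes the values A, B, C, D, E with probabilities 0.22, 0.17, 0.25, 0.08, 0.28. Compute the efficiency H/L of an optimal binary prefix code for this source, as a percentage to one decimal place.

Entropy H = −Σ p log₂ p ≈ 2.2209 bits.
Huffman merges: 2/25+17/100→1/4; 11/50+1/4→47/100; 1/4+7/25→53/100; 47/100+53/100→1. L = 9/4 ≈ 2.2500.
Efficiency = H/L = 2.2209/2.2500 = 98.7%.

98.7%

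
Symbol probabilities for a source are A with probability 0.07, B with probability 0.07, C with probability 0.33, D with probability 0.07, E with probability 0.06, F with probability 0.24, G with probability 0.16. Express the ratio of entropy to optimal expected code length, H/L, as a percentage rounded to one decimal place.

Entropy H = −Σ p log₂ p ≈ 2.4942 bits.
Huffman merges: 3/50+7/100→13/100; 7/100+7/100→7/50; 13/100+7/50→27/100; 4/25+6/25→2/5; 27/100+33/100→3/5; 2/5+3/5→1. L = 127/50 ≈ 2.5400.
Efficiency = H/L = 2.4942/2.5400 = 98.2%.

98.2%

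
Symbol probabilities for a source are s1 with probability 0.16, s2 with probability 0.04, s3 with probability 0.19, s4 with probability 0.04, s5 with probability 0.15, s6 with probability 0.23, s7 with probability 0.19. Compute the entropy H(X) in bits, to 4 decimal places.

2.6032 bits

H = −Σ pᵢ log₂ pᵢ.
−0.16·log₂(0.16) = 0.4230
−0.04·log₂(0.04) = 0.1858
−0.19·log₂(0.19) = 0.4552
−0.04·log₂(0.04) = 0.1858
−0.15·log₂(0.15) = 0.4105
−0.23·log₂(0.23) = 0.4877
−0.19·log₂(0.19) = 0.4552
Sum ≈ 2.6032 → 2.6032 bits.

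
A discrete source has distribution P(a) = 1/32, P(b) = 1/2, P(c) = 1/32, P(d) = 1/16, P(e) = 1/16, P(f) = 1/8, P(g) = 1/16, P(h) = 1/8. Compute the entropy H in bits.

Each probability is a power of 1/2, so log₂(1/p) is an integer.
H = Σ p·log₂(1/p) = 1/32·5 + 1/2·1 + 1/32·5 + 1/16·4 + 1/16·4 + 1/8·3 + 1/16·4 + 1/8·3 = 2.3125 bits.

2.3125 bits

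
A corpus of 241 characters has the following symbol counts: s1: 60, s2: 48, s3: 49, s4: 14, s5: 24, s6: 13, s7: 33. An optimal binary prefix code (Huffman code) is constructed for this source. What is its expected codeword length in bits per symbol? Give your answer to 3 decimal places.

2.660 bits/symbol

Probabilities are the counts divided by 241.
Repeatedly combine the two least-probable nodes; the expected code length is the sum of the merged weights.
merge 13/241 + 14/241 → 27/241
merge 24/241 + 27/241 → 51/241
merge 33/241 + 48/241 → 81/241
merge 49/241 + 51/241 → 100/241
merge 60/241 + 81/241 → 141/241
merge 100/241 + 141/241 → 1
L = 27/241 + 51/241 + 81/241 + 100/241 + 141/241 + 1 = 641/241 ≈ 2.660 bits/symbol.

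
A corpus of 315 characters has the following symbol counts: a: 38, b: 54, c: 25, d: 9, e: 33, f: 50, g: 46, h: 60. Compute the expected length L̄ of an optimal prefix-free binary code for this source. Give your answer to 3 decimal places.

2.917 bits/symbol

Probabilities are the counts divided by 315.
Repeatedly combine the two least-probable nodes; the expected code length is the sum of the merged weights.
merge 1/35 + 5/63 → 34/315
merge 11/105 + 34/315 → 67/315
merge 38/315 + 46/315 → 4/15
merge 10/63 + 6/35 → 104/315
merge 4/21 + 67/315 → 127/315
merge 4/15 + 104/315 → 188/315
merge 127/315 + 188/315 → 1
L = 34/315 + 67/315 + 4/15 + 104/315 + 127/315 + 188/315 + 1 = 919/315 ≈ 2.917 bits/symbol.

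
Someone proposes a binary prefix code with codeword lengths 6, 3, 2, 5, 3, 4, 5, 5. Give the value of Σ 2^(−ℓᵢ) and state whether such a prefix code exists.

With common denominator 2^6 = 64: Σ 2^(−ℓᵢ) = 1/64 + 8/64 + 16/64 + 2/64 + 8/64 + 4/64 + 2/64 + 2/64 = 43/64 = 0.671875.
Kraft's inequality requires Σ ≤ 1; here Σ = 0.671875 ≤ 1, so such a prefix code exists.

0.671875; yes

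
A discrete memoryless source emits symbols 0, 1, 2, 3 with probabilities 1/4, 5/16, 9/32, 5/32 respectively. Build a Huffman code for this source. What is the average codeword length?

2 bits/symbol

Repeatedly combine the two least-probable nodes; the expected code length is the sum of the merged weights.
merge 5/32 + 1/4 → 13/32
merge 9/32 + 5/16 → 19/32
merge 13/32 + 19/32 → 1
L = 13/32 + 19/32 + 1 = 2 bits/symbol.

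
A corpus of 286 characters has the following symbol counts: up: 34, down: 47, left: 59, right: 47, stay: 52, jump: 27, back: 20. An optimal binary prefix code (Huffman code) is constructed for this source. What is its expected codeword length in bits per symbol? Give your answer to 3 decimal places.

Probabilities are the counts divided by 286.
Repeatedly combine the two least-probable nodes; the expected code length is the sum of the merged weights.
merge 10/143 + 27/286 → 47/286
merge 17/143 + 47/286 → 81/286
merge 47/286 + 47/286 → 47/143
merge 2/11 + 59/286 → 111/286
merge 81/286 + 47/143 → 175/286
merge 111/286 + 175/286 → 1
L = 47/286 + 81/286 + 47/143 + 111/286 + 175/286 + 1 = 397/143 ≈ 2.776 bits/symbol.

2.776 bits/symbol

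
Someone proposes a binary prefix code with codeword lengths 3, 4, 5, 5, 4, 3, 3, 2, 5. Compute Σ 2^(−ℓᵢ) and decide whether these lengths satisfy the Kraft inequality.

0.84375; yes

With common denominator 2^5 = 32: Σ 2^(−ℓᵢ) = 4/32 + 2/32 + 1/32 + 1/32 + 2/32 + 4/32 + 4/32 + 8/32 + 1/32 = 27/32 = 0.84375.
Kraft's inequality requires Σ ≤ 1; here Σ = 0.84375 ≤ 1, so such a prefix code exists.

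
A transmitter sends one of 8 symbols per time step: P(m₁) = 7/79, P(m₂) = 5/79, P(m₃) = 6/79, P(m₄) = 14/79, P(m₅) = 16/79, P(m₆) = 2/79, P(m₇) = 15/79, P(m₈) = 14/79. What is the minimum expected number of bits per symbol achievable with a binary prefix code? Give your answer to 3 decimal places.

Repeatedly combine the two least-probable nodes; the expected code length is the sum of the merged weights.
merge 2/79 + 5/79 → 7/79
merge 6/79 + 7/79 → 13/79
merge 7/79 + 13/79 → 20/79
merge 14/79 + 14/79 → 28/79
merge 15/79 + 16/79 → 31/79
merge 20/79 + 28/79 → 48/79
merge 31/79 + 48/79 → 1
L = 7/79 + 13/79 + 20/79 + 28/79 + 31/79 + 48/79 + 1 = 226/79 ≈ 2.861 bits/symbol.

2.861 bits/symbol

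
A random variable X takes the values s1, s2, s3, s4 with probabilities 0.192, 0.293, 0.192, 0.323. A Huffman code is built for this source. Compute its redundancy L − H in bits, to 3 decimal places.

Entropy H = −Σ p log₂ p ≈ 1.9598 bits.
Huffman merges: 24/125+24/125→48/125; 293/1000+323/1000→77/125; 48/125+77/125→1. L = 2 ≈ 2.0000.
L − H = 2.0000 − 1.9598 = 0.040 bits.

0.040 bits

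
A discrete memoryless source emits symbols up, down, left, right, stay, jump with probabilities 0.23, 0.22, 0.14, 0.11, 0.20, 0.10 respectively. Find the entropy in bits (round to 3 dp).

2.512 bits

H = −Σ pᵢ log₂ pᵢ.
−0.23·log₂(0.23) = 0.4877
−0.22·log₂(0.22) = 0.4806
−0.14·log₂(0.14) = 0.3971
−0.11·log₂(0.11) = 0.3503
−0.20·log₂(0.20) = 0.4644
−0.10·log₂(0.10) = 0.3322
Sum ≈ 2.5122 → 2.512 bits.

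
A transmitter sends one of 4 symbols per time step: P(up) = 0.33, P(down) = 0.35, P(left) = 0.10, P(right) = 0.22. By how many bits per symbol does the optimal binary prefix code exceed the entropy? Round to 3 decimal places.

0.099 bits

Entropy H = −Σ p log₂ p ≈ 1.8707 bits.
Huffman merges: 1/10+11/50→8/25; 8/25+33/100→13/20; 7/20+13/20→1. L = 197/100 ≈ 1.9700.
L − H = 1.9700 − 1.8707 = 0.099 bits.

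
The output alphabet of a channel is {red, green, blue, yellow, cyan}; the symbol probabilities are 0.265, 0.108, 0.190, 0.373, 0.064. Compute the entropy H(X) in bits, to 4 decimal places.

2.0942 bits

H = −Σ pᵢ log₂ pᵢ.
−0.265·log₂(0.265) = 0.5077
−0.108·log₂(0.108) = 0.3468
−0.190·log₂(0.190) = 0.4552
−0.373·log₂(0.373) = 0.5307
−0.064·log₂(0.064) = 0.2538
Sum ≈ 2.0942 → 2.0942 bits.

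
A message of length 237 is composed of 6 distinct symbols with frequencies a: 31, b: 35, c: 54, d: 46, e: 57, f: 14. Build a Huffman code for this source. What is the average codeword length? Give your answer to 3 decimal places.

Probabilities are the counts divided by 237.
Repeatedly combine the two least-probable nodes; the expected code length is the sum of the merged weights.
merge 14/237 + 31/237 → 15/79
merge 35/237 + 15/79 → 80/237
merge 46/237 + 18/79 → 100/237
merge 19/79 + 80/237 → 137/237
merge 100/237 + 137/237 → 1
L = 15/79 + 80/237 + 100/237 + 137/237 + 1 = 599/237 ≈ 2.527 bits/symbol.

2.527 bits/symbol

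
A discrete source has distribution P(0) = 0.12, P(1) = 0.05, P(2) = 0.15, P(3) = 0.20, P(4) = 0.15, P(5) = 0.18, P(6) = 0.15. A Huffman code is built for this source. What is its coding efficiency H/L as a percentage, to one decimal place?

Entropy H = −Σ p log₂ p ≈ 2.7245 bits.
Huffman merges: 1/20+3/25→17/100; 3/20+3/20→3/10; 3/20+17/100→8/25; 9/50+1/5→19/50; 3/10+8/25→31/50; 19/50+31/50→1. L = 279/100 ≈ 2.7900.
Efficiency = H/L = 2.7245/2.7900 = 97.7%.

97.7%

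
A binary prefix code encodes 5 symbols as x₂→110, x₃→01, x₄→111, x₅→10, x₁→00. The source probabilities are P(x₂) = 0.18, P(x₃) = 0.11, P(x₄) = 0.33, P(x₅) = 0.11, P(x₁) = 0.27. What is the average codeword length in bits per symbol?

2.51 bits/symbol

L̄ = Σ pᵢ·ℓᵢ = 0.18·3 + 0.11·2 + 0.33·3 + 0.11·2 + 0.27·2 = 2.51 bits/symbol.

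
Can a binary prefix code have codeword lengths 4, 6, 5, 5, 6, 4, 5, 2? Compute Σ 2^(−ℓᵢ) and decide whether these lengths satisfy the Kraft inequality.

With common denominator 2^6 = 64: Σ 2^(−ℓᵢ) = 4/64 + 1/64 + 2/64 + 2/64 + 1/64 + 4/64 + 2/64 + 16/64 = 32/64 = 0.5.
Kraft's inequality requires Σ ≤ 1; here Σ = 0.5 ≤ 1, so such a prefix code exists.

0.5; yes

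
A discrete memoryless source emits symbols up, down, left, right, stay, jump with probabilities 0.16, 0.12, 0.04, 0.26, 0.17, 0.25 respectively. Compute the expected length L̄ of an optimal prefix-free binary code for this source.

2.48 bits/symbol

Repeatedly combine the two least-probable nodes; the expected code length is the sum of the merged weights.
merge 1/25 + 3/25 → 4/25
merge 4/25 + 4/25 → 8/25
merge 17/100 + 1/4 → 21/50
merge 13/50 + 8/25 → 29/50
merge 21/50 + 29/50 → 1
L = 4/25 + 8/25 + 21/50 + 29/50 + 1 = 62/25 = 2.48 bits/symbol.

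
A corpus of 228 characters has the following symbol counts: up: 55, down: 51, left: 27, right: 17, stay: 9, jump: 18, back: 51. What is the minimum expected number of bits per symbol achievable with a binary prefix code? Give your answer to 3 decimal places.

Probabilities are the counts divided by 228.
Repeatedly combine the two least-probable nodes; the expected code length is the sum of the merged weights.
merge 3/76 + 17/228 → 13/114
merge 3/38 + 13/114 → 11/57
merge 9/76 + 11/57 → 71/228
merge 17/76 + 17/76 → 17/38
merge 55/228 + 71/228 → 21/38
merge 17/38 + 21/38 → 1
L = 13/114 + 11/57 + 71/228 + 17/38 + 21/38 + 1 = 199/76 ≈ 2.618 bits/symbol.

2.618 bits/symbol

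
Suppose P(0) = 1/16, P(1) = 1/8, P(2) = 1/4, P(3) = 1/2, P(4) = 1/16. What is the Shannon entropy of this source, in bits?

Each probability is a power of 1/2, so log₂(1/p) is an integer.
H = Σ p·log₂(1/p) = 1/16·4 + 1/8·3 + 1/4·2 + 1/2·1 + 1/16·4 = 1.875 bits.

1.875 bits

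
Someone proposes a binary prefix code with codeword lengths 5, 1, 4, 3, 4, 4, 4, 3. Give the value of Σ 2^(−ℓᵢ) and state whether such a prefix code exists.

1.03125; no

With common denominator 2^5 = 32: Σ 2^(−ℓᵢ) = 1/32 + 16/32 + 2/32 + 4/32 + 2/32 + 2/32 + 2/32 + 4/32 = 33/32 = 1.03125.
Kraft's inequality requires Σ ≤ 1; here Σ = 1.03125 > 1, so no such prefix code exists.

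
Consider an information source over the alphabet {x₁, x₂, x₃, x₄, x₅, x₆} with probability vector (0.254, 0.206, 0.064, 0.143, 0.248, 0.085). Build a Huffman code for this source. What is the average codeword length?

2.441 bits/symbol

Repeatedly combine the two least-probable nodes; the expected code length is the sum of the merged weights.
merge 8/125 + 17/200 → 149/1000
merge 143/1000 + 149/1000 → 73/250
merge 103/500 + 31/125 → 227/500
merge 127/500 + 73/250 → 273/500
merge 227/500 + 273/500 → 1
L = 149/1000 + 73/250 + 227/500 + 273/500 + 1 = 2441/1000 = 2.441 bits/symbol.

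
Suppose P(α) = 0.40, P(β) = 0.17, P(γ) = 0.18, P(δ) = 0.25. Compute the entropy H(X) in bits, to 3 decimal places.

H = −Σ pᵢ log₂ pᵢ.
−0.40·log₂(0.40) = 0.5288
−0.17·log₂(0.17) = 0.4346
−0.18·log₂(0.18) = 0.4453
−0.25·log₂(0.25) = 0.5000
Sum ≈ 1.9087 → 1.909 bits.

1.909 bits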